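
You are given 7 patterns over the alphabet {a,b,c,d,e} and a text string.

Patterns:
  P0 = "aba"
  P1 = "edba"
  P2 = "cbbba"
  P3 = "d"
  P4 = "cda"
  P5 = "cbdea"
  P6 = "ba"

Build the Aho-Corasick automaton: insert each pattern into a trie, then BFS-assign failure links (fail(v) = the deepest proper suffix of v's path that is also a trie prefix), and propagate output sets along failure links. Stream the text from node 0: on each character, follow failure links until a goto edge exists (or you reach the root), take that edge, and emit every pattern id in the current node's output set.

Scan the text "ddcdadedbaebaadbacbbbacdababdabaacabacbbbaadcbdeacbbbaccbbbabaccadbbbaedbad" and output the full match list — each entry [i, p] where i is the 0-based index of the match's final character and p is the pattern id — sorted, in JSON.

Build:
Trie (insert patterns):
  n0 'ε': a→1 b→19 c→8 d→13 e→4
  n1 'a': b→2
  n2 'ab': a→3
  n3 'aba': ·  [P0 ends]
  n4 'e': d→5
  n5 'ed': b→6
  n6 'edb': a→7
  n7 'edba': ·  [P1 ends]
  n8 'c': b→9 d→14
  n9 'cb': b→10 d→16
  n10 'cbb': b→11
  n11 'cbbb': a→12
  n12 'cbbba': ·  [P2 ends]
  n13 'd': ·  [P3 ends]
  n14 'cd': a→15
  n15 'cda': ·  [P4 ends]
  n16 'cbd': e→17
  n17 'cbde': a→18
  n18 'cbdea': ·  [P5 ends]
  n19 'b': a→20
  n20 'ba': ·  [P6 ends]

BFS fail/out derivation:
  fail(1) 'a': from fail(0)=0 chase 'a': 0 ⇒ 0;  out=∅∪out(0)=∅
  fail(4) 'e': from fail(0)=0 chase 'e': 0 ⇒ 0;  out=∅∪out(0)=∅
  fail(8) 'c': from fail(0)=0 chase 'c': 0 ⇒ 0;  out=∅∪out(0)=∅
  fail(13) 'd': from fail(0)=0 chase 'd': 0 ⇒ 0;  out={3}∪out(0)={3}
  fail(19) 'b': from fail(0)=0 chase 'b': 0 ⇒ 0;  out=∅∪out(0)=∅
  fail(2) 'ab': from fail(1)=0 chase 'b': 0 ⇒ 19;  out=∅∪out(19)=∅
  fail(5) 'ed': from fail(4)=0 chase 'd': 0 ⇒ 13;  out=∅∪out(13)={3}
  fail(9) 'cb': from fail(8)=0 chase 'b': 0 ⇒ 19;  out=∅∪out(19)=∅
  fail(14) 'cd': from fail(8)=0 chase 'd': 0 ⇒ 13;  out=∅∪out(13)={3}
  fail(20) 'ba': from fail(19)=0 chase 'a': 0 ⇒ 1;  out={6}∪out(1)={6}
  fail(3) 'aba': from fail(2)=19 chase 'a': 19 ⇒ 20;  out={0}∪out(20)={0,6}
  fail(6) 'edb': from fail(5)=13 chase 'b': 13→0 ⇒ 19;  out=∅∪out(19)=∅
  fail(10) 'cbb': from fail(9)=19 chase 'b': 19→0 ⇒ 19;  out=∅∪out(19)=∅
  fail(15) 'cda': from fail(14)=13 chase 'a': 13→0 ⇒ 1;  out={4}∪out(1)={4}
  fail(16) 'cbd': from fail(9)=19 chase 'd': 19→0 ⇒ 13;  out=∅∪out(13)={3}
  fail(7) 'edba': from fail(6)=19 chase 'a': 19 ⇒ 20;  out={1}∪out(20)={1,6}
  fail(11) 'cbbb': from fail(10)=19 chase 'b': 19→0 ⇒ 19;  out=∅∪out(19)=∅
  fail(17) 'cbde': from fail(16)=13 chase 'e': 13→0 ⇒ 4;  out=∅∪out(4)=∅
  fail(12) 'cbbba': from fail(11)=19 chase 'a': 19 ⇒ 20;  out={2}∪out(20)={2,6}
  fail(18) 'cbdea': from fail(17)=4 chase 'a': 4→0 ⇒ 1;  out={5}∪out(1)={5}

Text stream:
pos 0 'd': at 13  emit P3@[0:0]
pos 1 'd': at 13 (fail-walked)  emit P3@[1:1]
pos 2 'c': at 8 (fail-walked)
pos 3 'd': at 14  emit P3@[3:3]
pos 4 'a': at 15  emit P4@[2:4]
pos 5 'd': at 13 (fail-walked)  emit P3@[5:5]
pos 6 'e': at 4 (fail-walked)
pos 7 'd': at 5  emit P3@[7:7]
pos 8 'b': at 6
pos 9 'a': at 7  emit P1@[6:9],P6@[8:9]
pos 10 'e': at 4 (fail-walked)
pos 11 'b': at 19 (fail-walked)
pos 12 'a': at 20  emit P6@[11:12]
pos 13 'a': at 1 (fail-walked)
pos 14 'd': at 13 (fail-walked)  emit P3@[14:14]
pos 15 'b': at 19 (fail-walked)
pos 16 'a': at 20  emit P6@[15:16]
pos 17 'c': at 8 (fail-walked)
pos 18 'b': at 9
pos 19 'b': at 10
pos 20 'b': at 11
pos 21 'a': at 12  emit P2@[17:21],P6@[20:21]
pos 22 'c': at 8 (fail-walked)
pos 23 'd': at 14  emit P3@[23:23]
pos 24 'a': at 15  emit P4@[22:24]
pos 25 'b': at 2 (fail-walked)
pos 26 'a': at 3  emit P0@[24:26],P6@[25:26]
pos 27 'b': at 2 (fail-walked)
pos 28 'd': at 13 (fail-walked)  emit P3@[28:28]
pos 29 'a': at 1 (fail-walked)
pos 30 'b': at 2
pos 31 'a': at 3  emit P0@[29:31],P6@[30:31]
pos 32 'a': at 1 (fail-walked)
pos 33 'c': at 8 (fail-walked)
pos 34 'a': at 1 (fail-walked)
pos 35 'b': at 2
pos 36 'a': at 3  emit P0@[34:36],P6@[35:36]
pos 37 'c': at 8 (fail-walked)
pos 38 'b': at 9
pos 39 'b': at 10
pos 40 'b': at 11
pos 41 'a': at 12  emit P2@[37:41],P6@[40:41]
pos 42 'a': at 1 (fail-walked)
pos 43 'd': at 13 (fail-walked)  emit P3@[43:43]
pos 44 'c': at 8 (fail-walked)
pos 45 'b': at 9
pos 46 'd': at 16  emit P3@[46:46]
pos 47 'e': at 17
pos 48 'a': at 18  emit P5@[44:48]
pos 49 'c': at 8 (fail-walked)
pos 50 'b': at 9
pos 51 'b': at 10
pos 52 'b': at 11
pos 53 'a': at 12  emit P2@[49:53],P6@[52:53]
pos 54 'c': at 8 (fail-walked)
pos 55 'c': at 8 (fail-walked)
pos 56 'b': at 9
pos 57 'b': at 10
pos 58 'b': at 11
pos 59 'a': at 12  emit P2@[55:59],P6@[58:59]
pos 60 'b': at 2 (fail-walked)
pos 61 'a': at 3  emit P0@[59:61],P6@[60:61]
pos 62 'c': at 8 (fail-walked)
pos 63 'c': at 8 (fail-walked)
pos 64 'a': at 1 (fail-walked)
pos 65 'd': at 13 (fail-walked)  emit P3@[65:65]
pos 66 'b': at 19 (fail-walked)
pos 67 'b': at 19 (fail-walked)
pos 68 'b': at 19 (fail-walked)
pos 69 'a': at 20  emit P6@[68:69]
pos 70 'e': at 4 (fail-walked)
pos 71 'd': at 5  emit P3@[71:71]
pos 72 'b': at 6
pos 73 'a': at 7  emit P1@[70:73],P6@[72:73]
pos 74 'd': at 13 (fail-walked)  emit P3@[74:74]

All matches (sorted): [[0,3],[1,3],[3,3],[4,4],[5,3],[7,3],[9,1],[9,6],[12,6],[14,3],[16,6],[21,2],[21,6],[23,3],[24,4],[26,0],[26,6],[28,3],[31,0],[31,6],[36,0],[36,6],[41,2],[41,6],[43,3],[46,3],[48,5],[53,2],[53,6],[59,2],[59,6],[61,0],[61,6],[65,3],[69,6],[71,3],[73,1],[73,6],[74,3]]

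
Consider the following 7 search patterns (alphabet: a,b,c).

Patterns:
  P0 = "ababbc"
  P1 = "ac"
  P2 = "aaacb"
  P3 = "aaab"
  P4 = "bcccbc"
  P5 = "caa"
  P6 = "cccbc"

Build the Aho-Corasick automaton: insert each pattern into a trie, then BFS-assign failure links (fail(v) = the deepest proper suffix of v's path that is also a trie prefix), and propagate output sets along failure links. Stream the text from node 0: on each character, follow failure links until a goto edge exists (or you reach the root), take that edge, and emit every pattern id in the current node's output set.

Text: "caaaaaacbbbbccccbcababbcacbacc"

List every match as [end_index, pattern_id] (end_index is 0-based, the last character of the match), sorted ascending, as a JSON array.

Construct AC machine:
Trie (insert patterns):
  n0 'ε': a→1 b→13 c→19
  n1 'a': a→8 b→2 c→7
  n2 'ab': a→3
  n3 'aba': b→4
  n4 'abab': b→5
  n5 'ababb': c→6
  n6 'ababbc': ·  [P0 ends]
  n7 'ac': ·  [P1 ends]
  n8 'aa': a→9
  n9 'aaa': b→12 c→10
  n10 'aaac': b→11
  n11 'aaacb': ·  [P2 ends]
  n12 'aaab': ·  [P3 ends]
  n13 'b': c→14
  n14 'bc': c→15
  n15 'bcc': c→16
  n16 'bccc': b→17
  n17 'bcccb': c→18
  n18 'bcccbc': ·  [P4 ends]
  n19 'c': a→20 c→22
  n20 'ca': a→21
  n21 'caa': ·  [P5 ends]
  n22 'cc': c→23
  n23 'ccc': b→24
  n24 'cccb': c→25
  n25 'cccbc': ·  [P6 ends]

Failure links (BFS by depth):
  n1('a'): parent n0 fail=0; on 'a' 0 → fail=0;  out ∅∪∅=∅
  n13('b'): parent n0 fail=0; on 'b' 0 → fail=0;  out ∅∪∅=∅
  n19('c'): parent n0 fail=0; on 'c' 0 → fail=0;  out ∅∪∅=∅
  n2('ab'): parent n1 fail=0; on 'b' 0 → fail=13;  out ∅∪∅=∅
  n7('ac'): parent n1 fail=0; on 'c' 0 → fail=19;  out {1}∪∅={1}
  n8('aa'): parent n1 fail=0; on 'a' 0 → fail=1;  out ∅∪∅=∅
  n14('bc'): parent n13 fail=0; on 'c' 0 → fail=19;  out ∅∪∅=∅
  n20('ca'): parent n19 fail=0; on 'a' 0 → fail=1;  out ∅∪∅=∅
  n22('cc'): parent n19 fail=0; on 'c' 0 → fail=19;  out ∅∪∅=∅
  n3('aba'): parent n2 fail=13; on 'a' 13→0 → fail=1;  out ∅∪∅=∅
  n9('aaa'): parent n8 fail=1; on 'a' 1 → fail=8;  out ∅∪∅=∅
  n15('bcc'): parent n14 fail=19; on 'c' 19 → fail=22;  out ∅∪∅=∅
  n21('caa'): parent n20 fail=1; on 'a' 1 → fail=8;  out {5}∪∅={5}
  n23('ccc'): parent n22 fail=19; on 'c' 19 → fail=22;  out ∅∪∅=∅
  n4('abab'): parent n3 fail=1; on 'b' 1 → fail=2;  out ∅∪∅=∅
  n10('aaac'): parent n9 fail=8; on 'c' 8→1 → fail=7;  out ∅∪{1}={1}
  n12('aaab'): parent n9 fail=8; on 'b' 8→1 → fail=2;  out {3}∪∅={3}
  n16('bccc'): parent n15 fail=22; on 'c' 22 → fail=23;  out ∅∪∅=∅
  n24('cccb'): parent n23 fail=22; on 'b' 22→19→0 → fail=13;  out ∅∪∅=∅
  n5('ababb'): parent n4 fail=2; on 'b' 2→13→0 → fail=13;  out ∅∪∅=∅
  n11('aaacb'): parent n10 fail=7; on 'b' 7→19→0 → fail=13;  out {2}∪∅={2}
  n17('bcccb'): parent n16 fail=23; on 'b' 23 → fail=24;  out ∅∪∅=∅
  n25('cccbc'): parent n24 fail=13; on 'c' 13 → fail=14;  out {6}∪∅={6}
  n6('ababbc'): parent n5 fail=13; on 'c' 13 → fail=14;  out {0}∪∅={0}
  n18('bcccbc'): parent n17 fail=24; on 'c' 24 → fail=25;  out {4}∪{6}={4,6}

Scan:
i=0 'c': node 0→19
i=1 'a': node 19→20
i=2 'a': node 20→21  emit P5@[0:2]
i=3 'a': node 21→9 (fail-walked)
i=4 'a': node 9→9 (fail-walked)
i=5 'a': node 9→9 (fail-walked)
i=6 'a': node 9→9 (fail-walked)
i=7 'c': node 9→10  emit P1@[6:7]
i=8 'b': node 10→11  emit P2@[4:8]
i=9 'b': node 11→13 (fail-walked)
i=10 'b': node 13→13 (fail-walked)
i=11 'b': node 13→13 (fail-walked)
i=12 'c': node 13→14
i=13 'c': node 14→15
i=14 'c': node 15→16
i=15 'c': node 16→23 (fail-walked)
i=16 'b': node 23→24
i=17 'c': node 24→25  emit P6@[13:17]
i=18 'a': node 25→20 (fail-walked)
i=19 'b': node 20→2 (fail-walked)
i=20 'a': node 2→3
i=21 'b': node 3→4
i=22 'b': node 4→5
i=23 'c': node 5→6  emit P0@[18:23]
i=24 'a': node 6→20 (fail-walked)
i=25 'c': node 20→7 (fail-walked)  emit P1@[24:25]
i=26 'b': node 7→13 (fail-walked)
i=27 'a': node 13→1 (fail-walked)
i=28 'c': node 1→7  emit P1@[27:28]
i=29 'c': node 7→22 (fail-walked)

Matches: [[2,5],[7,1],[8,2],[17,6],[23,0],[25,1],[28,1]]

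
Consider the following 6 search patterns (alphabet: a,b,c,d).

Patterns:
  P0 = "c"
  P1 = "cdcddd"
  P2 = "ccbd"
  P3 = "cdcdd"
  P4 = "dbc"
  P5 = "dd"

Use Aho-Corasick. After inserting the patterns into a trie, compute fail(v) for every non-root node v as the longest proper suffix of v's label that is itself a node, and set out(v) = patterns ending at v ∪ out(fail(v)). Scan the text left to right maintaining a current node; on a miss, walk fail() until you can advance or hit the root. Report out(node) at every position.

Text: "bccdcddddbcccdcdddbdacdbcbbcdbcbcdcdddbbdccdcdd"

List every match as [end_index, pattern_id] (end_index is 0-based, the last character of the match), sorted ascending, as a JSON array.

Build:
Trie nodes:
  0='ε' goto c→1 d→10
  1='c' goto c→7 d→2  [P0 ends]
  2='cd' goto c→3
  3='cdc' goto d→4
  4='cdcd' goto d→5
  5='cdcdd' goto d→6  [P3 ends]
  6='cdcddd' goto ·  [P1 ends]
  7='cc' goto b→8
  8='ccb' goto d→9
  9='ccbd' goto ·  [P2 ends]
  10='d' goto b→11 d→13
  11='db' goto c→12
  12='dbc' goto ·  [P4 ends]
  13='dd' goto ·  [P5 ends]

BFS fail/out derivation:
  n1('c'): parent n0 fail=0; on 'c' 0 → fail=0;  out {0}∪∅={0}
  n10('d'): parent n0 fail=0; on 'd' 0 → fail=0;  out ∅∪∅=∅
  n2('cd'): parent n1 fail=0; on 'd' 0 → fail=10;  out ∅∪∅=∅
  n7('cc'): parent n1 fail=0; on 'c' 0 → fail=1;  out ∅∪{0}={0}
  n11('db'): parent n10 fail=0; on 'b' 0 → fail=0;  out ∅∪∅=∅
  n13('dd'): parent n10 fail=0; on 'd' 0 → fail=10;  out {5}∪∅={5}
  n3('cdc'): parent n2 fail=10; on 'c' 10→0 → fail=1;  out ∅∪{0}={0}
  n8('ccb'): parent n7 fail=1; on 'b' 1→0 → fail=0;  out ∅∪∅=∅
  n12('dbc'): parent n11 fail=0; on 'c' 0 → fail=1;  out {4}∪{0}={0,4}
  n4('cdcd'): parent n3 fail=1; on 'd' 1 → fail=2;  out ∅∪∅=∅
  n9('ccbd'): parent n8 fail=0; on 'd' 0 → fail=10;  out {2}∪∅={2}
  n5('cdcdd'): parent n4 fail=2; on 'd' 2→10 → fail=13;  out {3}∪{5}={3,5}
  n6('cdcddd'): parent n5 fail=13; on 'd' 13→10 → fail=13;  out {1}∪{5}={1,5}

Run:
[0] read 'b'  n0⇒n0
[1] read 'c'  n0⇒n1  ** P0@[1:1]
[2] read 'c'  n1⇒n7  ** P0@[2:2]
[3] read 'd'  n7⇒n2 (via fail)
[4] read 'c'  n2⇒n3  ** P0@[4:4]
[5] read 'd'  n3⇒n4
[6] read 'd'  n4⇒n5  ** P3@[2:6],P5@[5:6]
[7] read 'd'  n5⇒n6  ** P1@[2:7],P5@[6:7]
[8] read 'd'  n6⇒n13 (via fail)  ** P5@[7:8]
[9] read 'b'  n13⇒n11 (via fail)
[10] read 'c'  n11⇒n12  ** P0@[10:10],P4@[8:10]
[11] read 'c'  n12⇒n7 (via fail)  ** P0@[11:11]
[12] read 'c'  n7⇒n7 (via fail)  ** P0@[12:12]
[13] read 'd'  n7⇒n2 (via fail)
[14] read 'c'  n2⇒n3  ** P0@[14:14]
[15] read 'd'  n3⇒n4
[16] read 'd'  n4⇒n5  ** P3@[12:16],P5@[15:16]
[17] read 'd'  n5⇒n6  ** P1@[12:17],P5@[16:17]
[18] read 'b'  n6⇒n11 (via fail)
[19] read 'd'  n11⇒n10 (via fail)
[20] read 'a'  n10⇒n0 (via fail)
[21] read 'c'  n0⇒n1  ** P0@[21:21]
[22] read 'd'  n1⇒n2
[23] read 'b'  n2⇒n11 (via fail)
[24] read 'c'  n11⇒n12  ** P0@[24:24],P4@[22:24]
[25] read 'b'  n12⇒n0 (via fail)
[26] read 'b'  n0⇒n0
[27] read 'c'  n0⇒n1  ** P0@[27:27]
[28] read 'd'  n1⇒n2
[29] read 'b'  n2⇒n11 (via fail)
[30] read 'c'  n11⇒n12  ** P0@[30:30],P4@[28:30]
[31] read 'b'  n12⇒n0 (via fail)
[32] read 'c'  n0⇒n1  ** P0@[32:32]
[33] read 'd'  n1⇒n2
[34] read 'c'  n2⇒n3  ** P0@[34:34]
[35] read 'd'  n3⇒n4
[36] read 'd'  n4⇒n5  ** P3@[32:36],P5@[35:36]
[37] read 'd'  n5⇒n6  ** P1@[32:37],P5@[36:37]
[38] read 'b'  n6⇒n11 (via fail)
[39] read 'b'  n11⇒n0 (via fail)
[40] read 'd'  n0⇒n10
[41] read 'c'  n10⇒n1 (via fail)  ** P0@[41:41]
[42] read 'c'  n1⇒n7  ** P0@[42:42]
[43] read 'd'  n7⇒n2 (via fail)
[44] read 'c'  n2⇒n3  ** P0@[44:44]
[45] read 'd'  n3⇒n4
[46] read 'd'  n4⇒n5  ** P3@[42:46],P5@[45:46]

All matches (sorted): [[1,0],[2,0],[4,0],[6,3],[6,5],[7,1],[7,5],[8,5],[10,0],[10,4],[11,0],[12,0],[14,0],[16,3],[16,5],[17,1],[17,5],[21,0],[24,0],[24,4],[27,0],[30,0],[30,4],[32,0],[34,0],[36,3],[36,5],[37,1],[37,5],[41,0],[42,0],[44,0],[46,3],[46,5]]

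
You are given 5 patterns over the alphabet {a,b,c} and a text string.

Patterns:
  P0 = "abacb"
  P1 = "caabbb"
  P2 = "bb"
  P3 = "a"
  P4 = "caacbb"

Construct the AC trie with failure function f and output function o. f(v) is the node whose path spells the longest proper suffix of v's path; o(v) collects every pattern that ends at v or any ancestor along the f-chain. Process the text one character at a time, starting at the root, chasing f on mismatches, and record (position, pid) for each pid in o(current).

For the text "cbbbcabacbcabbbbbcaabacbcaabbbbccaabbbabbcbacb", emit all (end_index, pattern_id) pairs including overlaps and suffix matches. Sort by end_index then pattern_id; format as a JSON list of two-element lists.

Build:
Trie nodes:
  0='ε' goto a→1 b→12 c→6
  1='a' goto b→2  [P3 ends]
  2='ab' goto a→3
  3='aba' goto c→4
  4='abac' goto b→5
  5='abacb' goto ·  [P0 ends]
  6='c' goto a→7
  7='ca' goto a→8
  8='caa' goto b→9 c→14
  9='caab' goto b→10
  10='caabb' goto b→11
  11='caabbb' goto ·  [P1 ends]
  12='b' goto b→13
  13='bb' goto ·  [P2 ends]
  14='caac' goto b→15
  15='caacb' goto b→16
  16='caacbb' goto ·  [P4 ends]

Failure links (BFS by depth):
  fail(1) 'a': from fail(0)=0 chase 'a': 0 ⇒ 0;  out={3}∪out(0)={3}
  fail(6) 'c': from fail(0)=0 chase 'c': 0 ⇒ 0;  out=∅∪out(0)=∅
  fail(12) 'b': from fail(0)=0 chase 'b': 0 ⇒ 0;  out=∅∪out(0)=∅
  fail(2) 'ab': from fail(1)=0 chase 'b': 0 ⇒ 12;  out=∅∪out(12)=∅
  fail(7) 'ca': from fail(6)=0 chase 'a': 0 ⇒ 1;  out=∅∪out(1)={3}
  fail(13) 'bb': from fail(12)=0 chase 'b': 0 ⇒ 12;  out={2}∪out(12)={2}
  fail(3) 'aba': from fail(2)=12 chase 'a': 12→0 ⇒ 1;  out=∅∪out(1)={3}
  fail(8) 'caa': from fail(7)=1 chase 'a': 1→0 ⇒ 1;  out=∅∪out(1)={3}
  fail(4) 'abac': from fail(3)=1 chase 'c': 1→0 ⇒ 6;  out=∅∪out(6)=∅
  fail(9) 'caab': from fail(8)=1 chase 'b': 1 ⇒ 2;  out=∅∪out(2)=∅
  fail(14) 'caac': from fail(8)=1 chase 'c': 1→0 ⇒ 6;  out=∅∪out(6)=∅
  fail(5) 'abacb': from fail(4)=6 chase 'b': 6→0 ⇒ 12;  out={0}∪out(12)={0}
  fail(10) 'caabb': from fail(9)=2 chase 'b': 2→12 ⇒ 13;  out=∅∪out(13)={2}
  fail(15) 'caacb': from fail(14)=6 chase 'b': 6→0 ⇒ 12;  out=∅∪out(12)=∅
  fail(11) 'caabbb': from fail(10)=13 chase 'b': 13→12 ⇒ 13;  out={1}∪out(13)={1,2}
  fail(16) 'caacbb': from fail(15)=12 chase 'b': 12 ⇒ 13;  out={4}∪out(13)={2,4}

Text stream:
i=0 'c': node 0→6
i=1 'b': node 6→12 ·f
i=2 'b': node 12→13  → match P2@[1:2]
i=3 'b': node 13→13 ·f  → match P2@[2:3]
i=4 'c': node 13→6 ·f
i=5 'a': node 6→7  → match P3@[5:5]
i=6 'b': node 7→2 ·f
i=7 'a': node 2→3  → match P3@[7:7]
i=8 'c': node 3→4
i=9 'b': node 4→5  → match P0@[5:9]
i=10 'c': node 5→6 ·f
i=11 'a': node 6→7  → match P3@[11:11]
i=12 'b': node 7→2 ·f
i=13 'b': node 2→13 ·f  → match P2@[12:13]
i=14 'b': node 13→13 ·f  → match P2@[13:14]
i=15 'b': node 13→13 ·f  → match P2@[14:15]
i=16 'b': node 13→13 ·f  → match P2@[15:16]
i=17 'c': node 13→6 ·f
i=18 'a': node 6→7  → match P3@[18:18]
i=19 'a': node 7→8  → match P3@[19:19]
i=20 'b': node 8→9
i=21 'a': node 9→3 ·f  → match P3@[21:21]
i=22 'c': node 3→4
i=23 'b': node 4→5  → match P0@[19:23]
i=24 'c': node 5→6 ·f
i=25 'a': node 6→7  → match P3@[25:25]
i=26 'a': node 7→8  → match P3@[26:26]
i=27 'b': node 8→9
i=28 'b': node 9→10  → match P2@[27:28]
i=29 'b': node 10→11  → match P1@[24:29],P2@[28:29]
i=30 'b': node 11→13 ·f  → match P2@[29:30]
i=31 'c': node 13→6 ·f
i=32 'c': node 6→6 ·f
i=33 'a': node 6→7  → match P3@[33:33]
i=34 'a': node 7→8  → match P3@[34:34]
i=35 'b': node 8→9
i=36 'b': node 9→10  → match P2@[35:36]
i=37 'b': node 10→11  → match P1@[32:37],P2@[36:37]
i=38 'a': node 11→1 ·f  → match P3@[38:38]
i=39 'b': node 1→2
i=40 'b': node 2→13 ·f  → match P2@[39:40]
i=41 'c': node 13→6 ·f
i=42 'b': node 6→12 ·f
i=43 'a': node 12→1 ·f  → match P3@[43:43]
i=44 'c': node 1→6 ·f
i=45 'b': node 6→12 ·f

Matches: [[2,2],[3,2],[5,3],[7,3],[9,0],[11,3],[13,2],[14,2],[15,2],[16,2],[18,3],[19,3],[21,3],[23,0],[25,3],[26,3],[28,2],[29,1],[29,2],[30,2],[33,3],[34,3],[36,2],[37,1],[37,2],[38,3],[40,2],[43,3]]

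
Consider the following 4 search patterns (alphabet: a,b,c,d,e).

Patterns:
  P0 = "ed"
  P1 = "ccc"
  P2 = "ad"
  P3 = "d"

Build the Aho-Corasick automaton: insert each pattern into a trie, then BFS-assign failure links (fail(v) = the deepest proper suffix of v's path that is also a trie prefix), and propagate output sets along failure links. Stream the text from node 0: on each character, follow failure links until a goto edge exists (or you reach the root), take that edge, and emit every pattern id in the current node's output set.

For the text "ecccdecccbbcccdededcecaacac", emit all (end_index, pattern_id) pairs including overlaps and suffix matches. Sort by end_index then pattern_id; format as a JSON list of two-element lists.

Build:
Trie nodes:
  0='ε' goto a→6 c→3 d→8 e→1
  1='e' goto d→2
  2='ed' goto ·  ←P0
  3='c' goto c→4
  4='cc' goto c→5
  5='ccc' goto ·  ←P1
  6='a' goto d→7
  7='ad' goto ·  ←P2
  8='d' goto ·  ←P3

BFS fail/out derivation:
  fail(1) 'e': from fail(0)=0 chase 'e': 0 ⇒ 0;  out=∅∪out(0)=∅
  fail(3) 'c': from fail(0)=0 chase 'c': 0 ⇒ 0;  out=∅∪out(0)=∅
  fail(6) 'a': from fail(0)=0 chase 'a': 0 ⇒ 0;  out=∅∪out(0)=∅
  fail(8) 'd': from fail(0)=0 chase 'd': 0 ⇒ 0;  out={3}∪out(0)={3}
  fail(2) 'ed': from fail(1)=0 chase 'd': 0 ⇒ 8;  out={0}∪out(8)={0,3}
  fail(4) 'cc': from fail(3)=0 chase 'c': 0 ⇒ 3;  out=∅∪out(3)=∅
  fail(7) 'ad': from fail(6)=0 chase 'd': 0 ⇒ 8;  out={2}∪out(8)={2,3}
  fail(5) 'ccc': from fail(4)=3 chase 'c': 3 ⇒ 4;  out={1}∪out(4)={1}

Run:
pos 0 'e': at 1
pos 1 'c': at 3 (fail-walked)
pos 2 'c': at 4
pos 3 'c': at 5  emit P1@[1:3]
pos 4 'd': at 8 (fail-walked)  emit P3@[4:4]
pos 5 'e': at 1 (fail-walked)
pos 6 'c': at 3 (fail-walked)
pos 7 'c': at 4
pos 8 'c': at 5  emit P1@[6:8]
pos 9 'b': at 0 (fail-walked)
pos 10 'b': at 0
pos 11 'c': at 3
pos 12 'c': at 4
pos 13 'c': at 5  emit P1@[11:13]
pos 14 'd': at 8 (fail-walked)  emit P3@[14:14]
pos 15 'e': at 1 (fail-walked)
pos 16 'd': at 2  emit P0@[15:16],P3@[16:16]
pos 17 'e': at 1 (fail-walked)
pos 18 'd': at 2  emit P0@[17:18],P3@[18:18]
pos 19 'c': at 3 (fail-walked)
pos 20 'e': at 1 (fail-walked)
pos 21 'c': at 3 (fail-walked)
pos 22 'a': at 6 (fail-walked)
pos 23 'a': at 6 (fail-walked)
pos 24 'c': at 3 (fail-walked)
pos 25 'a': at 6 (fail-walked)
pos 26 'c': at 3 (fail-walked)

Matches: [[3,1],[4,3],[8,1],[13,1],[14,3],[16,0],[16,3],[18,0],[18,3]]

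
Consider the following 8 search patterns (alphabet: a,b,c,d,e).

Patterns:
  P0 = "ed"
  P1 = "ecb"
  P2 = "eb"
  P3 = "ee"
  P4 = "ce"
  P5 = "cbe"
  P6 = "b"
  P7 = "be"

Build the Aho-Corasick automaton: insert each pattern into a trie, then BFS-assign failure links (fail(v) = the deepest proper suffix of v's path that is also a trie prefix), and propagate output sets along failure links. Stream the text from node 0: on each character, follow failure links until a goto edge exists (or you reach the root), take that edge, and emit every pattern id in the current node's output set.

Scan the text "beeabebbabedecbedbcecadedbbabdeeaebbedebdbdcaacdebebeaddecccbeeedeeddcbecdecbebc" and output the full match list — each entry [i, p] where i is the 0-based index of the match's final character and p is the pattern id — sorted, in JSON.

Construct AC machine:
Trie (insert patterns):
  n0 'ε': b→11 c→7 e→1
  n1 'e': b→5 c→3 d→2 e→6
  n2 'ed': ·  [P0 ends]
  n3 'ec': b→4
  n4 'ecb': ·  [P1 ends]
  n5 'eb': ·  [P2 ends]
  n6 'ee': ·  [P3 ends]
  n7 'c': b→9 e→8
  n8 'ce': ·  [P4 ends]
  n9 'cb': e→10
  n10 'cbe': ·  [P5 ends]
  n11 'b': e→12  [P6 ends]
  n12 'be': ·  [P7 ends]

BFS fail/out derivation:
  fail(1) 'e': from fail(0)=0 chase 'e': 0 ⇒ 0;  out=∅∪out(0)=∅
  fail(7) 'c': from fail(0)=0 chase 'c': 0 ⇒ 0;  out=∅∪out(0)=∅
  fail(11) 'b': from fail(0)=0 chase 'b': 0 ⇒ 0;  out={6}∪out(0)={6}
  fail(2) 'ed': from fail(1)=0 chase 'd': 0 ⇒ 0;  out={0}∪out(0)={0}
  fail(3) 'ec': from fail(1)=0 chase 'c': 0 ⇒ 7;  out=∅∪out(7)=∅
  fail(5) 'eb': from fail(1)=0 chase 'b': 0 ⇒ 11;  out={2}∪out(11)={2,6}
  fail(6) 'ee': from fail(1)=0 chase 'e': 0 ⇒ 1;  out={3}∪out(1)={3}
  fail(8) 'ce': from fail(7)=0 chase 'e': 0 ⇒ 1;  out={4}∪out(1)={4}
  fail(9) 'cb': from fail(7)=0 chase 'b': 0 ⇒ 11;  out=∅∪out(11)={6}
  fail(12) 'be': from fail(11)=0 chase 'e': 0 ⇒ 1;  out={7}∪out(1)={7}
  fail(4) 'ecb': from fail(3)=7 chase 'b': 7 ⇒ 9;  out={1}∪out(9)={1,6}
  fail(10) 'cbe': from fail(9)=11 chase 'e': 11 ⇒ 12;  out={5}∪out(12)={5,7}

Scan:
pos 0 'b': at 11  emit P6@[0:0]
pos 1 'e': at 12  emit P7@[0:1]
pos 2 'e': at 6 (via fail)  emit P3@[1:2]
pos 3 'a': at 0 (via fail)
pos 4 'b': at 11  emit P6@[4:4]
pos 5 'e': at 12  emit P7@[4:5]
pos 6 'b': at 5 (via fail)  emit P2@[5:6],P6@[6:6]
pos 7 'b': at 11 (via fail)  emit P6@[7:7]
pos 8 'a': at 0 (via fail)
pos 9 'b': at 11  emit P6@[9:9]
pos 10 'e': at 12  emit P7@[9:10]
pos 11 'd': at 2 (via fail)  emit P0@[10:11]
pos 12 'e': at 1 (via fail)
pos 13 'c': at 3
pos 14 'b': at 4  emit P1@[12:14],P6@[14:14]
pos 15 'e': at 10 (via fail)  emit P5@[13:15],P7@[14:15]
pos 16 'd': at 2 (via fail)  emit P0@[15:16]
pos 17 'b': at 11 (via fail)  emit P6@[17:17]
pos 18 'c': at 7 (via fail)
pos 19 'e': at 8  emit P4@[18:19]
pos 20 'c': at 3 (via fail)
pos 21 'a': at 0 (via fail)
pos 22 'd': at 0
pos 23 'e': at 1
pos 24 'd': at 2  emit P0@[23:24]
pos 25 'b': at 11 (via fail)  emit P6@[25:25]
pos 26 'b': at 11 (via fail)  emit P6@[26:26]
pos 27 'a': at 0 (via fail)
pos 28 'b': at 11  emit P6@[28:28]
pos 29 'd': at 0 (via fail)
pos 30 'e': at 1
pos 31 'e': at 6  emit P3@[30:31]
pos 32 'a': at 0 (via fail)
pos 33 'e': at 1
pos 34 'b': at 5  emit P2@[33:34],P6@[34:34]
pos 35 'b': at 11 (via fail)  emit P6@[35:35]
pos 36 'e': at 12  emit P7@[35:36]
pos 37 'd': at 2 (via fail)  emit P0@[36:37]
pos 38 'e': at 1 (via fail)
pos 39 'b': at 5  emit P2@[38:39],P6@[39:39]
pos 40 'd': at 0 (via fail)
pos 41 'b': at 11  emit P6@[41:41]
pos 42 'd': at 0 (via fail)
pos 43 'c': at 7
pos 44 'a': at 0 (via fail)
pos 45 'a': at 0
pos 46 'c': at 7
pos 47 'd': at 0 (via fail)
pos 48 'e': at 1
pos 49 'b': at 5  emit P2@[48:49],P6@[49:49]
pos 50 'e': at 12 (via fail)  emit P7@[49:50]
pos 51 'b': at 5 (via fail)  emit P2@[50:51],P6@[51:51]
pos 52 'e': at 12 (via fail)  emit P7@[51:52]
pos 53 'a': at 0 (via fail)
pos 54 'd': at 0
pos 55 'd': at 0
pos 56 'e': at 1
pos 57 'c': at 3
pos 58 'c': at 7 (via fail)
pos 59 'c': at 7 (via fail)
pos 60 'b': at 9  emit P6@[60:60]
pos 61 'e': at 10  emit P5@[59:61],P7@[60:61]
pos 62 'e': at 6 (via fail)  emit P3@[61:62]
pos 63 'e': at 6 (via fail)  emit P3@[62:63]
pos 64 'd': at 2 (via fail)  emit P0@[63:64]
pos 65 'e': at 1 (via fail)
pos 66 'e': at 6  emit P3@[65:66]
pos 67 'd': at 2 (via fail)  emit P0@[66:67]
pos 68 'd': at 0 (via fail)
pos 69 'c': at 7
pos 70 'b': at 9  emit P6@[70:70]
pos 71 'e': at 10  emit P5@[69:71],P7@[70:71]
pos 72 'c': at 3 (via fail)
pos 73 'd': at 0 (via fail)
pos 74 'e': at 1
pos 75 'c': at 3
pos 76 'b': at 4  emit P1@[74:76],P6@[76:76]
pos 77 'e': at 10 (via fail)  emit P5@[75:77],P7@[76:77]
pos 78 'b': at 5 (via fail)  emit P2@[77:78],P6@[78:78]
pos 79 'c': at 7 (via fail)

Result: [[0,6],[1,7],[2,3],[4,6],[5,7],[6,2],[6,6],[7,6],[9,6],[10,7],[11,0],[14,1],[14,6],[15,5],[15,7],[16,0],[17,6],[19,4],[24,0],[25,6],[26,6],[28,6],[31,3],[34,2],[34,6],[35,6],[36,7],[37,0],[39,2],[39,6],[41,6],[49,2],[49,6],[50,7],[51,2],[51,6],[52,7],[60,6],[61,5],[61,7],[62,3],[63,3],[64,0],[66,3],[67,0],[70,6],[71,5],[71,7],[76,1],[76,6],[77,5],[77,7],[78,2],[78,6]]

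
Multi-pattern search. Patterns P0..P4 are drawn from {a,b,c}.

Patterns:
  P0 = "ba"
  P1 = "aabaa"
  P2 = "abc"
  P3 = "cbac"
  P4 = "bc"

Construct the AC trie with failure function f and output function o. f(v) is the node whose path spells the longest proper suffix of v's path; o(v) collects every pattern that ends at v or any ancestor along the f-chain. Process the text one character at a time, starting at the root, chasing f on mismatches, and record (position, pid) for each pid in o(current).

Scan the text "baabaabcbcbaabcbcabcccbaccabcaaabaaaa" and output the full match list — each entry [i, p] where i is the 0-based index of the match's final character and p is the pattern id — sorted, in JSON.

Build:
Trie (insert patterns):
  0='ε' goto a→3 b→1 c→10
  1='b' goto a→2 c→14
  2='ba' goto ·  [P0 ends]
  3='a' goto a→4 b→8
  4='aa' goto b→5
  5='aab' goto a→6
  6='aaba' goto a→7
  7='aabaa' goto ·  [P1 ends]
  8='ab' goto c→9
  9='abc' goto ·  [P2 ends]
  10='c' goto b→11
  11='cb' goto a→12
  12='cba' goto c→13
  13='cbac' goto ·  [P3 ends]
  14='bc' goto ·  [P4 ends]

Failure links (BFS by depth):
  fail(1) 'b': from fail(0)=0 chase 'b': 0 ⇒ 0;  out=∅∪out(0)=∅
  fail(3) 'a': from fail(0)=0 chase 'a': 0 ⇒ 0;  out=∅∪out(0)=∅
  fail(10) 'c': from fail(0)=0 chase 'c': 0 ⇒ 0;  out=∅∪out(0)=∅
  fail(2) 'ba': from fail(1)=0 chase 'a': 0 ⇒ 3;  out={0}∪out(3)={0}
  fail(4) 'aa': from fail(3)=0 chase 'a': 0 ⇒ 3;  out=∅∪out(3)=∅
  fail(8) 'ab': from fail(3)=0 chase 'b': 0 ⇒ 1;  out=∅∪out(1)=∅
  fail(11) 'cb': from fail(10)=0 chase 'b': 0 ⇒ 1;  out=∅∪out(1)=∅
  fail(14) 'bc': from fail(1)=0 chase 'c': 0 ⇒ 10;  out={4}∪out(10)={4}
  fail(5) 'aab': from fail(4)=3 chase 'b': 3 ⇒ 8;  out=∅∪out(8)=∅
  fail(9) 'abc': from fail(8)=1 chase 'c': 1 ⇒ 14;  out={2}∪out(14)={2,4}
  fail(12) 'cba': from fail(11)=1 chase 'a': 1 ⇒ 2;  out=∅∪out(2)={0}
  fail(6) 'aaba': from fail(5)=8 chase 'a': 8→1 ⇒ 2;  out=∅∪out(2)={0}
  fail(13) 'cbac': from fail(12)=2 chase 'c': 2→3→0 ⇒ 10;  out={3}∪out(10)={3}
  fail(7) 'aabaa': from fail(6)=2 chase 'a': 2→3 ⇒ 4;  out={1}∪out(4)={1}

Run:
pos 0 'b': at 1
pos 1 'a': at 2  → match P0@[0:1]
pos 2 'a': at 4 (via fail)
pos 3 'b': at 5
pos 4 'a': at 6  → match P0@[3:4]
pos 5 'a': at 7  → match P1@[1:5]
pos 6 'b': at 5 (via fail)
pos 7 'c': at 9 (via fail)  → match P2@[5:7],P4@[6:7]
pos 8 'b': at 11 (via fail)
pos 9 'c': at 14 (via fail)  → match P4@[8:9]
pos 10 'b': at 11 (via fail)
pos 11 'a': at 12  → match P0@[10:11]
pos 12 'a': at 4 (via fail)
pos 13 'b': at 5
pos 14 'c': at 9 (via fail)  → match P2@[12:14],P4@[13:14]
pos 15 'b': at 11 (via fail)
pos 16 'c': at 14 (via fail)  → match P4@[15:16]
pos 17 'a': at 3 (via fail)
pos 18 'b': at 8
pos 19 'c': at 9  → match P2@[17:19],P4@[18:19]
pos 20 'c': at 10 (via fail)
pos 21 'c': at 10 (via fail)
pos 22 'b': at 11
pos 23 'a': at 12  → match P0@[22:23]
pos 24 'c': at 13  → match P3@[21:24]
pos 25 'c': at 10 (via fail)
pos 26 'a': at 3 (via fail)
pos 27 'b': at 8
pos 28 'c': at 9  → match P2@[26:28],P4@[27:28]
pos 29 'a': at 3 (via fail)
pos 30 'a': at 4
pos 31 'a': at 4 (via fail)
pos 32 'b': at 5
pos 33 'a': at 6  → match P0@[32:33]
pos 34 'a': at 7  → match P1@[30:34]
pos 35 'a': at 4 (via fail)
pos 36 'a': at 4 (via fail)

Result: [[1,0],[4,0],[5,1],[7,2],[7,4],[9,4],[11,0],[14,2],[14,4],[16,4],[19,2],[19,4],[23,0],[24,3],[28,2],[28,4],[33,0],[34,1]]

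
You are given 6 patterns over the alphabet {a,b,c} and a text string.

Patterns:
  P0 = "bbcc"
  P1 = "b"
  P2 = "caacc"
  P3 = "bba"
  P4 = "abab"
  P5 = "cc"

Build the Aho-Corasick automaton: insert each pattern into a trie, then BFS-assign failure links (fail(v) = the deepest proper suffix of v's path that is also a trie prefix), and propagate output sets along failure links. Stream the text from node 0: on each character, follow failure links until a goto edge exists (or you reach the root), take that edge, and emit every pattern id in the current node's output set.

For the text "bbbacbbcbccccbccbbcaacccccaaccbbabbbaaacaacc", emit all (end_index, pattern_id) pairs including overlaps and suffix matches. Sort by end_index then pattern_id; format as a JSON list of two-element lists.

Build:
Trie nodes:
  0='ε' goto a→11 b→1 c→5
  1='b' goto b→2  [P1 ends]
  2='bb' goto a→10 c→3
  3='bbc' goto c→4
  4='bbcc' goto ·  [P0 ends]
  5='c' goto a→6 c→15
  6='ca' goto a→7
  7='caa' goto c→8
  8='caac' goto c→9
  9='caacc' goto ·  [P2 ends]
  10='bba' goto ·  [P3 ends]
  11='a' goto b→12
  12='ab' goto a→13
  13='aba' goto b→14
  14='abab' goto ·  [P4 ends]
  15='cc' goto ·  [P5 ends]

Failure links (BFS by depth):
  fail(1) 'b': from fail(0)=0 chase 'b': 0 ⇒ 0;  out={1}∪out(0)={1}
  fail(5) 'c': from fail(0)=0 chase 'c': 0 ⇒ 0;  out=∅∪out(0)=∅
  fail(11) 'a': from fail(0)=0 chase 'a': 0 ⇒ 0;  out=∅∪out(0)=∅
  fail(2) 'bb': from fail(1)=0 chase 'b': 0 ⇒ 1;  out=∅∪out(1)={1}
  fail(6) 'ca': from fail(5)=0 chase 'a': 0 ⇒ 11;  out=∅∪out(11)=∅
  fail(12) 'ab': from fail(11)=0 chase 'b': 0 ⇒ 1;  out=∅∪out(1)={1}
  fail(15) 'cc': from fail(5)=0 chase 'c': 0 ⇒ 5;  out={5}∪out(5)={5}
  fail(3) 'bbc': from fail(2)=1 chase 'c': 1→0 ⇒ 5;  out=∅∪out(5)=∅
  fail(7) 'caa': from fail(6)=11 chase 'a': 11→0 ⇒ 11;  out=∅∪out(11)=∅
  fail(10) 'bba': from fail(2)=1 chase 'a': 1→0 ⇒ 11;  out={3}∪out(11)={3}
  fail(13) 'aba': from fail(12)=1 chase 'a': 1→0 ⇒ 11;  out=∅∪out(11)=∅
  fail(4) 'bbcc': from fail(3)=5 chase 'c': 5 ⇒ 15;  out={0}∪out(15)={0,5}
  fail(8) 'caac': from fail(7)=11 chase 'c': 11→0 ⇒ 5;  out=∅∪out(5)=∅
  fail(14) 'abab': from fail(13)=11 chase 'b': 11 ⇒ 12;  out={4}∪out(12)={1,4}
  fail(9) 'caacc': from fail(8)=5 chase 'c': 5 ⇒ 15;  out={2}∪out(15)={2,5}

Text stream:
pos 0 'b': at 1  emit P1@[0:0]
pos 1 'b': at 2  emit P1@[1:1]
pos 2 'b': at 2 (fail-walked)  emit P1@[2:2]
pos 3 'a': at 10  emit P3@[1:3]
pos 4 'c': at 5 (fail-walked)
pos 5 'b': at 1 (fail-walked)  emit P1@[5:5]
pos 6 'b': at 2  emit P1@[6:6]
pos 7 'c': at 3
pos 8 'b': at 1 (fail-walked)  emit P1@[8:8]
pos 9 'c': at 5 (fail-walked)
pos 10 'c': at 15  emit P5@[9:10]
pos 11 'c': at 15 (fail-walked)  emit P5@[10:11]
pos 12 'c': at 15 (fail-walked)  emit P5@[11:12]
pos 13 'b': at 1 (fail-walked)  emit P1@[13:13]
pos 14 'c': at 5 (fail-walked)
pos 15 'c': at 15  emit P5@[14:15]
pos 16 'b': at 1 (fail-walked)  emit P1@[16:16]
pos 17 'b': at 2  emit P1@[17:17]
pos 18 'c': at 3
pos 19 'a': at 6 (fail-walked)
pos 20 'a': at 7
pos 21 'c': at 8
pos 22 'c': at 9  emit P2@[18:22],P5@[21:22]
pos 23 'c': at 15 (fail-walked)  emit P5@[22:23]
pos 24 'c': at 15 (fail-walked)  emit P5@[23:24]
pos 25 'c': at 15 (fail-walked)  emit P5@[24:25]
pos 26 'a': at 6 (fail-walked)
pos 27 'a': at 7
pos 28 'c': at 8
pos 29 'c': at 9  emit P2@[25:29],P5@[28:29]
pos 30 'b': at 1 (fail-walked)  emit P1@[30:30]
pos 31 'b': at 2  emit P1@[31:31]
pos 32 'a': at 10  emit P3@[30:32]
pos 33 'b': at 12 (fail-walked)  emit P1@[33:33]
pos 34 'b': at 2 (fail-walked)  emit P1@[34:34]
pos 35 'b': at 2 (fail-walked)  emit P1@[35:35]
pos 36 'a': at 10  emit P3@[34:36]
pos 37 'a': at 11 (fail-walked)
pos 38 'a': at 11 (fail-walked)
pos 39 'c': at 5 (fail-walked)
pos 40 'a': at 6
pos 41 'a': at 7
pos 42 'c': at 8
pos 43 'c': at 9  emit P2@[39:43],P5@[42:43]

Matches: [[0,1],[1,1],[2,1],[3,3],[5,1],[6,1],[8,1],[10,5],[11,5],[12,5],[13,1],[15,5],[16,1],[17,1],[22,2],[22,5],[23,5],[24,5],[25,5],[29,2],[29,5],[30,1],[31,1],[32,3],[33,1],[34,1],[35,1],[36,3],[43,2],[43,5]]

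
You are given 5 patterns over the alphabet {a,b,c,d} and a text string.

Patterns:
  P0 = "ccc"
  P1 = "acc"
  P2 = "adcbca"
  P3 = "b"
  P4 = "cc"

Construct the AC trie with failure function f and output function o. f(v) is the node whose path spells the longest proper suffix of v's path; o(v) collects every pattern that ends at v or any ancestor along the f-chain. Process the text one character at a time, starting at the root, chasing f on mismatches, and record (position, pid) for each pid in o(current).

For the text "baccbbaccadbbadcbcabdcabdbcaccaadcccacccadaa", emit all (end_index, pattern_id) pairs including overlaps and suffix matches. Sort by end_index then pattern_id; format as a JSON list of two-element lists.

Build:
Trie nodes:
  n0 'ε': a→4 b→12 c→1
  n1 'c': c→2
  n2 'cc': c→3  [P4 ends]
  n3 'ccc': ·  [P0 ends]
  n4 'a': c→5 d→7
  n5 'ac': c→6
  n6 'acc': ·  [P1 ends]
  n7 'ad': c→8
  n8 'adc': b→9
  n9 'adcb': c→10
  n10 'adcbc': a→11
  n11 'adcbca': ·  [P2 ends]
  n12 'b': ·  [P3 ends]

BFS fail/out derivation:
  fail(1) 'c': from fail(0)=0 chase 'c': 0 ⇒ 0;  out=∅∪out(0)=∅
  fail(4) 'a': from fail(0)=0 chase 'a': 0 ⇒ 0;  out=∅∪out(0)=∅
  fail(12) 'b': from fail(0)=0 chase 'b': 0 ⇒ 0;  out={3}∪out(0)={3}
  fail(2) 'cc': from fail(1)=0 chase 'c': 0 ⇒ 1;  out={4}∪out(1)={4}
  fail(5) 'ac': from fail(4)=0 chase 'c': 0 ⇒ 1;  out=∅∪out(1)=∅
  fail(7) 'ad': from fail(4)=0 chase 'd': 0 ⇒ 0;  out=∅∪out(0)=∅
  fail(3) 'ccc': from fail(2)=1 chase 'c': 1 ⇒ 2;  out={0}∪out(2)={0,4}
  fail(6) 'acc': from fail(5)=1 chase 'c': 1 ⇒ 2;  out={1}∪out(2)={1,4}
  fail(8) 'adc': from fail(7)=0 chase 'c': 0 ⇒ 1;  out=∅∪out(1)=∅
  fail(9) 'adcb': from fail(8)=1 chase 'b': 1→0 ⇒ 12;  out=∅∪out(12)={3}
  fail(10) 'adcbc': from fail(9)=12 chase 'c': 12→0 ⇒ 1;  out=∅∪out(1)=∅
  fail(11) 'adcbca': from fail(10)=1 chase 'a': 1→0 ⇒ 4;  out={2}∪out(4)={2}

Scan:
pos 0 'b': at 12  → match P3@[0:0]
pos 1 'a': at 4 ·f
pos 2 'c': at 5
pos 3 'c': at 6  → match P1@[1:3],P4@[2:3]
pos 4 'b': at 12 ·f  → match P3@[4:4]
pos 5 'b': at 12 ·f  → match P3@[5:5]
pos 6 'a': at 4 ·f
pos 7 'c': at 5
pos 8 'c': at 6  → match P1@[6:8],P4@[7:8]
pos 9 'a': at 4 ·f
pos 10 'd': at 7
pos 11 'b': at 12 ·f  → match P3@[11:11]
pos 12 'b': at 12 ·f  → match P3@[12:12]
pos 13 'a': at 4 ·f
pos 14 'd': at 7
pos 15 'c': at 8
pos 16 'b': at 9  → match P3@[16:16]
pos 17 'c': at 10
pos 18 'a': at 11  → match P2@[13:18]
pos 19 'b': at 12 ·f  → match P3@[19:19]
pos 20 'd': at 0 ·f
pos 21 'c': at 1
pos 22 'a': at 4 ·f
pos 23 'b': at 12 ·f  → match P3@[23:23]
pos 24 'd': at 0 ·f
pos 25 'b': at 12  → match P3@[25:25]
pos 26 'c': at 1 ·f
pos 27 'a': at 4 ·f
pos 28 'c': at 5
pos 29 'c': at 6  → match P1@[27:29],P4@[28:29]
pos 30 'a': at 4 ·f
pos 31 'a': at 4 ·f
pos 32 'd': at 7
pos 33 'c': at 8
pos 34 'c': at 2 ·f  → match P4@[33:34]
pos 35 'c': at 3  → match P0@[33:35],P4@[34:35]
pos 36 'a': at 4 ·f
pos 37 'c': at 5
pos 38 'c': at 6  → match P1@[36:38],P4@[37:38]
pos 39 'c': at 3 ·f  → match P0@[37:39],P4@[38:39]
pos 40 'a': at 4 ·f
pos 41 'd': at 7
pos 42 'a': at 4 ·f
pos 43 'a': at 4 ·f

All matches (sorted): [[0,3],[3,1],[3,4],[4,3],[5,3],[8,1],[8,4],[11,3],[12,3],[16,3],[18,2],[19,3],[23,3],[25,3],[29,1],[29,4],[34,4],[35,0],[35,4],[38,1],[38,4],[39,0],[39,4]]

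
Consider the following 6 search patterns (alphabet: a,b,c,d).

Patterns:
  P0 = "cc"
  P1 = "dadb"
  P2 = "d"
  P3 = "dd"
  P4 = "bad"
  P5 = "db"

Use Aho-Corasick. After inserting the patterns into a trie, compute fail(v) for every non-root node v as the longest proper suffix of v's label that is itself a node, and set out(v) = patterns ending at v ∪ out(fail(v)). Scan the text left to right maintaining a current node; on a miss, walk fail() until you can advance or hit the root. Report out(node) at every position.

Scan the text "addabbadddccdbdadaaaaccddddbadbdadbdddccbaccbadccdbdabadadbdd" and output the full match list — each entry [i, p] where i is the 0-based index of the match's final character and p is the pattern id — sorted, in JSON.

Construct AC machine:
Trie nodes:
  0='ε' goto b→8 c→1 d→3
  1='c' goto c→2
  2='cc' goto ·  ←P0
  3='d' goto a→4 b→11 d→7  ←P2
  4='da' goto d→5
  5='dad' goto b→6
  6='dadb' goto ·  ←P1
  7='dd' goto ·  ←P3
  8='b' goto a→9
  9='ba' goto d→10
  10='bad' goto ·  ←P4
  11='db' goto ·  ←P5

Failure links (BFS by depth):
  n1('c'): parent n0 fail=0; on 'c' 0 → fail=0;  out ∅∪∅=∅
  n3('d'): parent n0 fail=0; on 'd' 0 → fail=0;  out {2}∪∅={2}
  n8('b'): parent n0 fail=0; on 'b' 0 → fail=0;  out ∅∪∅=∅
  n2('cc'): parent n1 fail=0; on 'c' 0 → fail=1;  out {0}∪∅={0}
  n4('da'): parent n3 fail=0; on 'a' 0 → fail=0;  out ∅∪∅=∅
  n7('dd'): parent n3 fail=0; on 'd' 0 → fail=3;  out {3}∪{2}={2,3}
  n9('ba'): parent n8 fail=0; on 'a' 0 → fail=0;  out ∅∪∅=∅
  n11('db'): parent n3 fail=0; on 'b' 0 → fail=8;  out {5}∪∅={5}
  n5('dad'): parent n4 fail=0; on 'd' 0 → fail=3;  out ∅∪{2}={2}
  n10('bad'): parent n9 fail=0; on 'd' 0 → fail=3;  out {4}∪{2}={2,4}
  n6('dadb'): parent n5 fail=3; on 'b' 3 → fail=11;  out {1}∪{5}={1,5}

Run:
pos 0 'a': at 0
pos 1 'd': at 3  ** P2@[1:1]
pos 2 'd': at 7  ** P2@[2:2],P3@[1:2]
pos 3 'a': at 4 (fail-walked)
pos 4 'b': at 8 (fail-walked)
pos 5 'b': at 8 (fail-walked)
pos 6 'a': at 9
pos 7 'd': at 10  ** P2@[7:7],P4@[5:7]
pos 8 'd': at 7 (fail-walked)  ** P2@[8:8],P3@[7:8]
pos 9 'd': at 7 (fail-walked)  ** P2@[9:9],P3@[8:9]
pos 10 'c': at 1 (fail-walked)
pos 11 'c': at 2  ** P0@[10:11]
pos 12 'd': at 3 (fail-walked)  ** P2@[12:12]
pos 13 'b': at 11  ** P5@[12:13]
pos 14 'd': at 3 (fail-walked)  ** P2@[14:14]
pos 15 'a': at 4
pos 16 'd': at 5  ** P2@[16:16]
pos 17 'a': at 4 (fail-walked)
pos 18 'a': at 0 (fail-walked)
pos 19 'a': at 0
pos 20 'a': at 0
pos 21 'c': at 1
pos 22 'c': at 2  ** P0@[21:22]
pos 23 'd': at 3 (fail-walked)  ** P2@[23:23]
pos 24 'd': at 7  ** P2@[24:24],P3@[23:24]
pos 25 'd': at 7 (fail-walked)  ** P2@[25:25],P3@[24:25]
pos 26 'd': at 7 (fail-walked)  ** P2@[26:26],P3@[25:26]
pos 27 'b': at 11 (fail-walked)  ** P5@[26:27]
pos 28 'a': at 9 (fail-walked)
pos 29 'd': at 10  ** P2@[29:29],P4@[27:29]
pos 30 'b': at 11 (fail-walked)  ** P5@[29:30]
pos 31 'd': at 3 (fail-walked)  ** P2@[31:31]
pos 32 'a': at 4
pos 33 'd': at 5  ** P2@[33:33]
pos 34 'b': at 6  ** P1@[31:34],P5@[33:34]
pos 35 'd': at 3 (fail-walked)  ** P2@[35:35]
pos 36 'd': at 7  ** P2@[36:36],P3@[35:36]
pos 37 'd': at 7 (fail-walked)  ** P2@[37:37],P3@[36:37]
pos 38 'c': at 1 (fail-walked)
pos 39 'c': at 2  ** P0@[38:39]
pos 40 'b': at 8 (fail-walked)
pos 41 'a': at 9
pos 42 'c': at 1 (fail-walked)
pos 43 'c': at 2  ** P0@[42:43]
pos 44 'b': at 8 (fail-walked)
pos 45 'a': at 9
pos 46 'd': at 10  ** P2@[46:46],P4@[44:46]
pos 47 'c': at 1 (fail-walked)
pos 48 'c': at 2  ** P0@[47:48]
pos 49 'd': at 3 (fail-walked)  ** P2@[49:49]
pos 50 'b': at 11  ** P5@[49:50]
pos 51 'd': at 3 (fail-walked)  ** P2@[51:51]
pos 52 'a': at 4
pos 53 'b': at 8 (fail-walked)
pos 54 'a': at 9
pos 55 'd': at 10  ** P2@[55:55],P4@[53:55]
pos 56 'a': at 4 (fail-walked)
pos 57 'd': at 5  ** P2@[57:57]
pos 58 'b': at 6  ** P1@[55:58],P5@[57:58]
pos 59 'd': at 3 (fail-walked)  ** P2@[59:59]
pos 60 'd': at 7  ** P2@[60:60],P3@[59:60]

Result: [[1,2],[2,2],[2,3],[7,2],[7,4],[8,2],[8,3],[9,2],[9,3],[11,0],[12,2],[13,5],[14,2],[16,2],[22,0],[23,2],[24,2],[24,3],[25,2],[25,3],[26,2],[26,3],[27,5],[29,2],[29,4],[30,5],[31,2],[33,2],[34,1],[34,5],[35,2],[36,2],[36,3],[37,2],[37,3],[39,0],[43,0],[46,2],[46,4],[48,0],[49,2],[50,5],[51,2],[55,2],[55,4],[57,2],[58,1],[58,5],[59,2],[60,2],[60,3]]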